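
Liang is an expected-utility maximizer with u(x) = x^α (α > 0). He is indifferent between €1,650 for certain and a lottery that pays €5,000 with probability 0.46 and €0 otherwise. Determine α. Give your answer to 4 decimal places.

EU(lottery) = 0.46·5000^α + 0.54·0 = 0.46·5000^α.
Setting u(1650) equal to that: 1650^α = 0.46·5000^α ⇒ (1650/5000)^α = 0.46.
Take logs: α = ln 0.46 / ln(1650/5000) ≈ 0.700419.

α ≈ 0.7004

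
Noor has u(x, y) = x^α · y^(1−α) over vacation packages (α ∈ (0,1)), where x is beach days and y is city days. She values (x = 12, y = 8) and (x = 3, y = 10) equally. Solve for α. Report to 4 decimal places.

α ≈ 0.1386

Indifference: 12^α · 8^(1−α) = 3^α · 10^(1−α).
(12/3)^α = (10/8)^(1−α); take logs: α·ln(12/3) = (1−α)·ln(10/8), i.e. α·1.3862944 = (1−α)·0.2231436.
With A = 1.3862944 and B = 0.2231436: α·A = (1−α)·B, so α = B/(A+B) = 0.2231436/1.6094380 ≈ 0.1386.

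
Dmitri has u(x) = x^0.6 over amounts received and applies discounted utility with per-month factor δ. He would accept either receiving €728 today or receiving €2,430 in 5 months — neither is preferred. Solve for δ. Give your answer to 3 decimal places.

The payoff in 5 months is discounted by δ^5, so u(728) = δ^5·u(2430) and δ^5 = u(728)/u(2430).
With u(x) = x^0.6: δ^5 = 728^0.6/2430^0.6 = (728/2430)^0.6 = 0.48519.
So δ = 0.48519^(1/5) ≈ 0.865.

δ ≈ 0.865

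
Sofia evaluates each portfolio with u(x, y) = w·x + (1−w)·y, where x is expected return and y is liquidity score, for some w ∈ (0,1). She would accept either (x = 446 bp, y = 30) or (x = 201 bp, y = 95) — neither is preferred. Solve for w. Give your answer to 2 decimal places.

w = 0.21

Equating utilities: w·446 + (1−w)·30 = w·201 + (1−w)·95.
Rearranging, 245·w − 65·(1−w) = 0.
So w/(1−w) = 65/245 = 0.2653, giving w = 65/(245+65) = 0.21.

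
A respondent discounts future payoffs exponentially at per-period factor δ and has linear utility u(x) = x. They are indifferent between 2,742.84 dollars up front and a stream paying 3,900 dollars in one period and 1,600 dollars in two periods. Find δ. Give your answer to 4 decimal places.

δ ≈ 0.5700

Present value of the stream is 3900·δ + 1600·δ². Indifference gives 3900δ + 1600δ² = 2742.84.
That is, 1600δ² + 3900δ − 2742.84 = 0, a quadratic in δ.
By the quadratic formula (taking the positive root), δ = (−3900 + √32764176.00) / 3200 ≈ 0.5700.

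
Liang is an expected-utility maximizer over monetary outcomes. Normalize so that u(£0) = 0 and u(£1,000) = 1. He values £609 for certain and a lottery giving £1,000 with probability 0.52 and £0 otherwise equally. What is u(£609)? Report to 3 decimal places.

0.520

The indifference gives u(£609) = 0.52·u(£1,000) + 0.48·u(£0) = 0.52·1 + 0.48·0 = 0.52.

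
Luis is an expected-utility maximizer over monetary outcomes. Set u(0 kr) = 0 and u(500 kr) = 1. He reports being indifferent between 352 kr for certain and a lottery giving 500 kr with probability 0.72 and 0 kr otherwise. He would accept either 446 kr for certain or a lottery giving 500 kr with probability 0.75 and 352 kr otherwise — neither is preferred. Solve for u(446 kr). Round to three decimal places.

0.930

The first gamble pins u(352 kr): it must equal 0.72·1 + 0.28·0 = 0.72.
The second indifference gives u(446 kr) = 0.75·u(500 kr) + 0.25·u(352 kr) = 0.75·1.00 + 0.25·0.72 = 0.9300.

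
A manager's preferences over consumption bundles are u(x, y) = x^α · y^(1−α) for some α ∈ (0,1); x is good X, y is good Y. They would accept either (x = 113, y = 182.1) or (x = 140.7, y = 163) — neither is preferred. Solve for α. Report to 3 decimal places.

Set the two utilities equal: 113^α·182.1^(1−α) = 140.7^α·163^(1−α).
Taking logs: α·ln 113 + (1−α)·ln 182.1 = α·ln 140.7 + (1−α)·ln 163, i.e. α·-0.219242 = (1−α)·-0.110806.
With A = -0.219242 and B = -0.110806: α·A = (1−α)·B, so α = B/(A+B) = -0.110806/-0.330048 ≈ 0.336.

α ≈ 0.336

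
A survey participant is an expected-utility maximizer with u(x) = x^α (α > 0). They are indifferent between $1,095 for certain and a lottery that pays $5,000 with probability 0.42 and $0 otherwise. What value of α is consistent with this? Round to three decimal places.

The lottery's expected utility is 0.42·u(5000) + 0.58·u(0) = 0.42·5000^α (since u(0) = 0 for α > 0).
Setting u(1095) equal to that: 1095^α = 0.42·5000^α ⇒ (1095/5000)^α = 0.42.
Taking logs: α·ln(1095/5000) = ln(0.42), so α = -0.867501 / -1.518684 ≈ 0.571.

α ≈ 0.571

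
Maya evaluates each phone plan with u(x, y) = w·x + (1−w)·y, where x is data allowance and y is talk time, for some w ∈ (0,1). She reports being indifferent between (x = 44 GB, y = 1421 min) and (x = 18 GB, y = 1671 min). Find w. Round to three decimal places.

Indifference: w·44 + (1−w)·1421 = w·18 + (1−w)·1671.
Collecting terms: w·26 = (1−w)·250.
Hence w = 250/(26+250) = 250/276 = 0.906.

w = 0.906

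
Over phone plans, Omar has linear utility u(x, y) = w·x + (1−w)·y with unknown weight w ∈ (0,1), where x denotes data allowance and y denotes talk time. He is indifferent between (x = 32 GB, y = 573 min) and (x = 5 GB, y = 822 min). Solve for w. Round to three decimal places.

Equating utilities: w·32 + (1−w)·573 = w·5 + (1−w)·822.
w·(32−5) = (1−w)·(822−573), i.e. w·27 = (1−w)·249.
Hence w = 249/(27+249) = 249/276 = 0.902.

w = 0.902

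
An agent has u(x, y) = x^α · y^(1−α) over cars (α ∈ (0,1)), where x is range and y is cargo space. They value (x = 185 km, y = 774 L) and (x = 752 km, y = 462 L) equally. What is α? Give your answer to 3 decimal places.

α ≈ 0.269

The Cobb–Douglas utilities coincide, so 185^α·774^(1−α) = 752^α·462^(1−α).
(185/752)^α = (462/774)^(1−α); take logs: α·ln(185/752) = (1−α)·ln(462/774), i.e. α·-1.402380 = (1−α)·-0.516007.
Thus α·(-1.918387) = -0.516007, so α = -0.516007/-1.918387 ≈ 0.269.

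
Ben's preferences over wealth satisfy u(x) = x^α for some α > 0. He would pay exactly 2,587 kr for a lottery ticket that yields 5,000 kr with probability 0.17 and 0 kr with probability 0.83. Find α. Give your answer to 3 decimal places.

α ≈ 2.689

The lottery's expected utility is 0.17·u(5000) + 0.83·u(0) = 0.17·5000^α (since u(0) = 0 for α > 0).
Setting u(2587) equal to that: 2587^α = 0.17·5000^α ⇒ (2587/5000)^α = 0.17.
Take logs: α = ln 0.17 / ln(2587/5000) ≈ 2.68911.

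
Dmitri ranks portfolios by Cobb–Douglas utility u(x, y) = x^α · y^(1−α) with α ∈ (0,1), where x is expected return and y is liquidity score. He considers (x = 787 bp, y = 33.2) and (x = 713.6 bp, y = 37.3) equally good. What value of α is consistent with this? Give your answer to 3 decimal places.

Indifference: 787^α · 33.2^(1−α) = 713.6^α · 37.3^(1−α).
(787/713.6)^α = (37.3/33.2)^(1−α); take logs: α·ln(787/713.6) = (1−α)·ln(37.3/33.2), i.e. α·0.097906 = (1−α)·0.116443.
Thus α·(0.214349) = 0.116443, so α = 0.116443/0.214349 ≈ 0.543.

α ≈ 0.543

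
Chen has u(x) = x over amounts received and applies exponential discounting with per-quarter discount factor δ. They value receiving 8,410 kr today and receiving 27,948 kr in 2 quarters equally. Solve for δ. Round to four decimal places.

The payoff in 2 quarters is discounted by δ^2, so u(8410) = δ^2·u(27948) and δ^2 = u(8410)/u(27948).
With u(x) = x: δ^2 = 8410/27948 = 0.30092.
Taking the square root: δ = 0.30092^(1/2) ≈ 0.5486.

δ ≈ 0.5486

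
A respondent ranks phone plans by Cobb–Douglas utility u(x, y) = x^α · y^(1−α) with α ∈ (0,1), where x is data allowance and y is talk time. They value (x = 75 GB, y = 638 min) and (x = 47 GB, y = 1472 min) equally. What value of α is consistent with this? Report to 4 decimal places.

Indifference: 75^α · 638^(1−α) = 47^α · 1472^(1−α).
Taking logs: α·ln 75 + (1−α)·ln 638 = α·ln 47 + (1−α)·ln 1472, i.e. α·0.4673405 = (1−α)·0.8360390.
With A = 0.4673405 and B = 0.8360390: α·A = (1−α)·B, so α = B/(A+B) = 0.8360390/1.3033795 ≈ 0.6414.

α ≈ 0.6414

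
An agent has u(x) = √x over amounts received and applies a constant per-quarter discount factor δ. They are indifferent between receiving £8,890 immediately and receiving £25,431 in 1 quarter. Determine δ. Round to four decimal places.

Indifference means u(8890) = δ · u(25431), so δ = u(8890)/u(25431).
Since u(x) = √x, δ = √(8890/25431) = 0.59125.

δ ≈ 0.5912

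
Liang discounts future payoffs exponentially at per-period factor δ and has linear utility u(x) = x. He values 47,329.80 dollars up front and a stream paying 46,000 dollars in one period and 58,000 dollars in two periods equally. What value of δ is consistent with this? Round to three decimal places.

The stream is worth 46000δ + 58000δ² today, so 46000δ + 58000δ² = 47329.80.
Rearranged: 58000δ² + 46000δ − 47329.80 = 0.
The positive root is δ = [−46000 + √(46000² + 4·58000·47329.80)] / (2·58000) = (−46000 + 114440.000)/116000 ≈ 0.590.

δ ≈ 0.590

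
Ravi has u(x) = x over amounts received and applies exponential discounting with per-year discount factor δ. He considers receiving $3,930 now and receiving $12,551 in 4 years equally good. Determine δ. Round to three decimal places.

δ ≈ 0.748

The payoff in 4 years is discounted by δ^4, so u(3930) = δ^4·u(12551) and δ^4 = u(3930)/u(12551).
With u(x) = x: δ^4 = 3930/12551 = 0.31312.
Hence δ = (0.31312)^(1/4) = 0.74805.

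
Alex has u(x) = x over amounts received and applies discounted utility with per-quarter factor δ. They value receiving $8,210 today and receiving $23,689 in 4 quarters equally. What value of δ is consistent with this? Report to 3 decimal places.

The payoff in 4 quarters is discounted by δ^4, so u(8210) = δ^4·u(23689) and δ^4 = u(8210)/u(23689).
With u(x) = x: δ^4 = 8210/23689 = 0.34657.
Taking the 4th root: δ = 0.34657^(1/4) ≈ 0.767.

δ ≈ 0.767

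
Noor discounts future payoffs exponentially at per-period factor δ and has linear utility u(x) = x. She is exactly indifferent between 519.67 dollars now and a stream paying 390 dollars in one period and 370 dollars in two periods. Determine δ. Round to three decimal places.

Present value of the stream is 390·δ + 370·δ². Indifference gives 390δ + 370δ² = 519.67.
Rearranged: 370δ² + 390δ − 519.67 = 0.
δ = (−390 + √(390² + 4·370·519.67)) / (2·370) = (−390 + √921211.60) / 740 ≈ 0.770.

δ ≈ 0.770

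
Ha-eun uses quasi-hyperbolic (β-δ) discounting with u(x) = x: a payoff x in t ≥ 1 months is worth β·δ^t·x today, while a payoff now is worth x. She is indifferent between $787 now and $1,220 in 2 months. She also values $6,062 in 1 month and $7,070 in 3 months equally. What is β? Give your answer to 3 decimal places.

β ≈ 0.752

Both payoffs in the second observation are in the future, so β drops out: δ^1·6062 = δ^3·7070 ⇒ δ^2 = 6062/7070 = 0.85743, so δ = 0.92597.
The first indifference: 787 = β·δ^2·1220, so β = 787/(δ^2·1220) = 787/(0.85743·1220) ≈ 0.752.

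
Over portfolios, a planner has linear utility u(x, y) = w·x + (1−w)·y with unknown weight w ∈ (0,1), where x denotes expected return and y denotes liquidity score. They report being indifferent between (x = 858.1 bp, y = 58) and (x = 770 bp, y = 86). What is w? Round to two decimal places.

Indifference: w·858.1 + (1−w)·58 = w·770 + (1−w)·86.
Collecting terms: w·88.1 = (1−w)·28.
The marginal rate of substitution is 28/88.1, so w = 28/(88.1+28) = 0.24.

w = 0.24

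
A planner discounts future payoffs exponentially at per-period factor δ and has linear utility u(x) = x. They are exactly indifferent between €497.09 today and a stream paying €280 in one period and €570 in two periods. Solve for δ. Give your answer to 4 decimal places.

δ ≈ 0.7200

The stream is worth 280δ + 570δ² today, so 280δ + 570δ² = 497.09.
That is, 570δ² + 280δ − 497.09 = 0, a quadratic in δ.
δ = (−280 + √(280² + 4·570·497.09)) / (2·570) = (−280 + √1211765.20) / 1140 ≈ 0.7200.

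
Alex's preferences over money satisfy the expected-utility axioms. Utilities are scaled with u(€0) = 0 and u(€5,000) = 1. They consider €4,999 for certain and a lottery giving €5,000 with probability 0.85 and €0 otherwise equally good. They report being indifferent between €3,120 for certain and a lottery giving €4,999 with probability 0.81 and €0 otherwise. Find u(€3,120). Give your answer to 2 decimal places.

0.69

From the first indifference, u(€4,999) = 0.85·u(€5,000) + 0.15·u(€0) = 0.85·1 + 0.15·0 = 0.85.
Chaining: u(€3,120) = 0.81·0.85 + 0.19·0.00 = 0.6885.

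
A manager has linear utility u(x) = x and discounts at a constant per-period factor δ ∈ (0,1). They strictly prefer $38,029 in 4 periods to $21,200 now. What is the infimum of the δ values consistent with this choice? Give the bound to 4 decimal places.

Under u(x) = x this choice says 21200 < δ^4·38029.
Dividing by 38029: δ^4 > 0.55747. Both sides are positive, so the 4th root keeps the direction.
δ > 0.55747^(1/4) = 0.8641.

δ > 0.8641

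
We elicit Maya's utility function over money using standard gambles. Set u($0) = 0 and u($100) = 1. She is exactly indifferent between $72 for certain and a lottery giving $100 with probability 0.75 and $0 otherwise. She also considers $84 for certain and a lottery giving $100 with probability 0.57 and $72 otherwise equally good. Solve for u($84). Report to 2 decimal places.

From the first indifference, u($72) = 0.75·u($100) + 0.25·u($0) = 0.75·1 + 0.25·0 = 0.75.
The second indifference gives u($84) = 0.57·u($100) + 0.43·u($72) = 0.57·1.00 + 0.43·0.75 = 0.8925.

0.89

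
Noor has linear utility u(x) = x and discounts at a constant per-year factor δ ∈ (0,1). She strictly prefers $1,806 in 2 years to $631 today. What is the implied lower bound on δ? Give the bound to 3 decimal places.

δ > 0.591

Under u(x) = x this choice says 631 < δ^2·1806.
Hence δ^2 > 631/1806 = 0.34939, and x ↦ x^(1/2) is increasing on (0,∞).
δ > 0.34939^(1/2) = 0.591.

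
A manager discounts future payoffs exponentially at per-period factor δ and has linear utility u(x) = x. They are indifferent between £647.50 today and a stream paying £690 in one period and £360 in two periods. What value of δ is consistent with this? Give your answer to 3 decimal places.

δ ≈ 0.690

Present value of the stream is 690·δ + 360·δ². Indifference gives 690δ + 360δ² = 647.50.
So 360δ² + 690δ − 647.50 = 0.
By the quadratic formula (taking the positive root), δ = (−690 + √1408500.00) / 720 ≈ 0.690.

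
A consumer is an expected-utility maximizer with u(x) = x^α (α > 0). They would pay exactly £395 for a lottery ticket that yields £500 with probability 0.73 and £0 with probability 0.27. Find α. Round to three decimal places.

EU(lottery) = 0.73·500^α + 0.27·0 = 0.73·500^α.
Setting u(395) equal to that: 395^α = 0.73·500^α ⇒ (395/500)^α = 0.73.
Taking logs: α·ln(395/500) = ln(0.73), so α = -0.314711 / -0.235722 ≈ 1.335.

α ≈ 1.335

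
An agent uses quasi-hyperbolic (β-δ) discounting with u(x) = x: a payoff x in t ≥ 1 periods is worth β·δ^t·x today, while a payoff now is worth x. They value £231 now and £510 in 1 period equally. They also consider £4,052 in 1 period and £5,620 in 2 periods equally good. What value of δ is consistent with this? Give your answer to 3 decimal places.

δ ≈ 0.721

Both payoffs in the second observation are in the future, so β drops out: δ^1·4052 = δ^2·5620 ⇒ δ = 4052/5620 = 0.72100.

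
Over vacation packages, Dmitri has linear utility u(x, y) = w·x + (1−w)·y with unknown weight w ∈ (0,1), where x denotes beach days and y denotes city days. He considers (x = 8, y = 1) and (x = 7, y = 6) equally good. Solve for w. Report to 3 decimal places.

Indifference: w·8 + (1−w)·1 = w·7 + (1−w)·6.
w·(8−7) = (1−w)·(6−1), i.e. w·1 = (1−w)·5.
The marginal rate of substitution is 5/1, so w = 5/(1+5) = 0.833.

w = 0.833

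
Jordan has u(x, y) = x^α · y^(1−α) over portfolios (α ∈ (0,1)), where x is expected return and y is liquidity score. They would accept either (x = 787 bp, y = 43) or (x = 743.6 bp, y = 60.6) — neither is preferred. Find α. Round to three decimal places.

α ≈ 0.858

Indifference: 787^α · 43^(1−α) = 743.6^α · 60.6^(1−α).
Rearrange to (787/743.6)^α = (60.6/43)^(1−α) and take logs: α·0.056725 = (1−α)·0.343095.
Thus α·(0.399820) = 0.343095, so α = 0.343095/0.399820 ≈ 0.858.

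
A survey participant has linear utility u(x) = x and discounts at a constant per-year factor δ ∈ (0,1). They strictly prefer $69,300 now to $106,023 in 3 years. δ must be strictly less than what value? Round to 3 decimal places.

δ < 0.868

Under u(x) = x this choice says 69300 > δ^3·106023.
Hence δ^3 < 69300/106023 = 0.65363, and x ↦ x^(1/3) is increasing on (0,∞).
δ < (69300/106023)^(1/3) ≈ 0.868.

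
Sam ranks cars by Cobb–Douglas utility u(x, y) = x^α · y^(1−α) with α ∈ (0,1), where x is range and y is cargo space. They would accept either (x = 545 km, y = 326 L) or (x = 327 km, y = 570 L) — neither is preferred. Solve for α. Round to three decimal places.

α ≈ 0.522

The Cobb–Douglas utilities coincide, so 545^α·326^(1−α) = 327^α·570^(1−α).
Taking logs: α·ln 545 + (1−α)·ln 326 = α·ln 327 + (1−α)·ln 570, i.e. α·0.510826 = (1−α)·0.558739.
Thus α·(1.069565) = 0.558739, so α = 0.558739/1.069565 ≈ 0.522.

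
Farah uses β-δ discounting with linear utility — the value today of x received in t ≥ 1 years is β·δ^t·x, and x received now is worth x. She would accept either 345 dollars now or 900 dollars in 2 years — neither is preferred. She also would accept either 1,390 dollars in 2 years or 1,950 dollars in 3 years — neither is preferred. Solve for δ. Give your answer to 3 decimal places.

δ ≈ 0.713

Both payoffs in the second observation are in the future, so β drops out: δ^2·1390 = δ^3·1950 ⇒ δ = 1390/1950 = 0.71282.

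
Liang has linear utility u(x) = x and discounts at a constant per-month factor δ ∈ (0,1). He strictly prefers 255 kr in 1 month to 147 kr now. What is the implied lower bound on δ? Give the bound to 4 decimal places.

The preference means 147 < δ·255.
Dividing through by 255 gives δ > 0.57647.

δ > 0.5765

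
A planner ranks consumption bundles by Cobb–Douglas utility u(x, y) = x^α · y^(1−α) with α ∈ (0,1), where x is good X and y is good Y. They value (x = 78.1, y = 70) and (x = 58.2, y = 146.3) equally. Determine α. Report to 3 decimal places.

α ≈ 0.715

The Cobb–Douglas utilities coincide, so 78.1^α·70^(1−α) = 58.2^α·146.3^(1−α).
(78.1/58.2)^α = (146.3/70)^(1−α); take logs: α·ln(78.1/58.2) = (1−α)·ln(146.3/70), i.e. α·0.294105 = (1−α)·0.737164.
So α/(1−α) = (0.737164)/(0.294105) = 2.506465, and α = 2.506465/3.506465 ≈ 0.715.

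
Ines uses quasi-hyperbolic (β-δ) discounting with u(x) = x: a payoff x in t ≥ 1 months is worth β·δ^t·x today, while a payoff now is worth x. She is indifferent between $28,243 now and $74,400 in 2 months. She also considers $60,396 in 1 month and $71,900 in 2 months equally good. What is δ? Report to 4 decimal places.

δ ≈ 0.8400

Both payoffs in the second observation are in the future, so β drops out: δ^1·60396 = δ^2·71900 ⇒ δ = 60396/71900 = 0.84000.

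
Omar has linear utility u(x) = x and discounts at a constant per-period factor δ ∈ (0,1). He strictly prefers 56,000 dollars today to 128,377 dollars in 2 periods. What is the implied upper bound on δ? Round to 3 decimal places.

Under u(x) = x this choice says 56000 > δ^2·128377.
So δ^2 < 56000/128377 = 0.43622; taking the square root of both positive sides preserves the inequality.
δ < (56000/128377)^(1/2) ≈ 0.660.

δ < 0.660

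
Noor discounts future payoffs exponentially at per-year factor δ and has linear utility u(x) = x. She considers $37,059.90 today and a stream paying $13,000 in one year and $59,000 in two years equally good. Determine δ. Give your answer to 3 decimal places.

δ ≈ 0.690

Present value of the stream is 13000·δ + 59000·δ². Indifference gives 13000δ + 59000δ² = 37059.90.
Rearranged: 59000δ² + 13000δ − 37059.90 = 0.
By the quadratic formula (taking the positive root), δ = (−13000 + √8915136400.00) / 118000 ≈ 0.690.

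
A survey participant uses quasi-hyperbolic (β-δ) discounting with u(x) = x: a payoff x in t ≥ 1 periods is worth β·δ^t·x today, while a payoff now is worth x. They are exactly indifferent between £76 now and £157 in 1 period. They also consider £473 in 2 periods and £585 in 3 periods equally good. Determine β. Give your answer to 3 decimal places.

β ≈ 0.599

The second indifference involves only future payoffs, so β cancels: β·δ^2·473 = β·δ^3·585, giving δ = 473/585 = 0.80855.
The first indifference: 76 = β·δ·157, so β = 76/(δ·157) = 76/(0.80855·157) ≈ 0.599.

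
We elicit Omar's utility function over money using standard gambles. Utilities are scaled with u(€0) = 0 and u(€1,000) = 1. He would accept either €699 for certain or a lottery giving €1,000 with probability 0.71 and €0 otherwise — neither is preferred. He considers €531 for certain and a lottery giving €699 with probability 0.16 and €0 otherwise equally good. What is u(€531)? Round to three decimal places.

From the first indifference, u(€699) = 0.71·u(€1,000) + 0.29·u(€0) = 0.71·1 + 0.29·0 = 0.71.
Then u(€531) = 0.16·u(€699) + 0.84·u(€0) = 0.16·0.71 + 0.84·0.00 = 0.1136.

0.114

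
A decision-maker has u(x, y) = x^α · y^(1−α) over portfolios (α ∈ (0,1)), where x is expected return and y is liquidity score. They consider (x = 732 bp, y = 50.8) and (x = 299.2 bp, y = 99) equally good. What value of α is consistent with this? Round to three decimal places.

The Cobb–Douglas utilities coincide, so 732^α·50.8^(1−α) = 299.2^α·99^(1−α).
(732/299.2)^α = (99/50.8)^(1−α); take logs: α·ln(732/299.2) = (1−α)·ln(99/50.8), i.e. α·0.894668 = (1−α)·0.667223.
So α/(1−α) = (0.667223)/(0.894668) = 0.745777, and α = 0.745777/1.745777 ≈ 0.427.

α ≈ 0.427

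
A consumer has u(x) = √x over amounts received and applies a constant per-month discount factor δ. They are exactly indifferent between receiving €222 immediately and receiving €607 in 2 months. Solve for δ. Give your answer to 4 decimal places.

δ ≈ 0.7777

The payoff in 2 months is discounted by δ^2, so u(222) = δ^2·u(607) and δ^2 = u(222)/u(607).
With u(x) = √x: δ^2 = √222/√607 = √(222/607) = 0.60476.
Taking the square root: δ = 0.60476^(1/2) ≈ 0.7777.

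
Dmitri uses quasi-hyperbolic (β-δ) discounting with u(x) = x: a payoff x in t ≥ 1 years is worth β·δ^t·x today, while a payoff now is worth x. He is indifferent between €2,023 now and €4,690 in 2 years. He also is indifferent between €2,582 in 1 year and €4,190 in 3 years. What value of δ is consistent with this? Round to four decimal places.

Both payoffs in the second observation are in the future, so β drops out: δ^1·2582 = δ^3·4190 ⇒ δ^2 = 2582/4190 = 0.61623, so δ = 0.78500.

δ ≈ 0.7850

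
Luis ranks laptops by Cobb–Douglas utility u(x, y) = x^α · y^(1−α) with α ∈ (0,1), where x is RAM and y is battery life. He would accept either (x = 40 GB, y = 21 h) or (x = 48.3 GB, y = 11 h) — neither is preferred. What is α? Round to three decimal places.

Indifference: 40^α · 21^(1−α) = 48.3^α · 11^(1−α).
Rearrange to (40/48.3)^α = (11/21)^(1−α) and take logs: α·-0.188552 = (1−α)·-0.646627.
Thus α·(-0.835179) = -0.646627, so α = -0.646627/-0.835179 ≈ 0.774.

α ≈ 0.774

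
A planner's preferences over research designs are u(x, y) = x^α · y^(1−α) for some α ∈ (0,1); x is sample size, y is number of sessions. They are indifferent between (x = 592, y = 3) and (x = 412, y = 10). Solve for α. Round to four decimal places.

α ≈ 0.7686

Set the two utilities equal: 592^α·3^(1−α) = 412^α·10^(1−α).
Rearrange to (592/412)^α = (10/3)^(1−α) and take logs: α·0.3624833 = (1−α)·1.2039728.
Thus α·(1.5664561) = 1.2039728, so α = 1.2039728/1.5664561 ≈ 0.7686.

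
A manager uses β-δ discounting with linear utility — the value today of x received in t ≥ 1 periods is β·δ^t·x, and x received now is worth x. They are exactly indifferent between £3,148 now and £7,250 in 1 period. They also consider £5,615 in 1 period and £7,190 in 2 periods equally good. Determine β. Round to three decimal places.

The second indifference involves only future payoffs, so β cancels: β·δ^1·5615 = β·δ^2·7190, giving δ = 5615/7190 = 0.78095.
Substituting δ into 3148 = β·δ·7250: β = 3148/(5661.857) ≈ 0.556.

β ≈ 0.556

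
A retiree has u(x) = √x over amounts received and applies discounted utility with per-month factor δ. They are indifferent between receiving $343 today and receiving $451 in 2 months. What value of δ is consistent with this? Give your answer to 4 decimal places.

δ ≈ 0.9339

The payoff in 2 months is discounted by δ^2, so u(343) = δ^2·u(451) and δ^2 = u(343)/u(451).
With u(x) = √x: δ^2 = √343/√451 = √(343/451) = 0.87208.
So δ = 0.87208^(1/2) ≈ 0.9339.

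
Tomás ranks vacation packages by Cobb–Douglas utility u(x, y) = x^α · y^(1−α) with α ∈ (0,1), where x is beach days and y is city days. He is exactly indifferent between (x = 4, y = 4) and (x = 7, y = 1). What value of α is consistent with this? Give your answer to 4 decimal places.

The Cobb–Douglas utilities coincide, so 4^α·4^(1−α) = 7^α·1^(1−α).
(4/7)^α = (1/4)^(1−α); take logs: α·ln(4/7) = (1−α)·ln(1/4), i.e. α·-0.5596158 = (1−α)·-1.3862944.
So α/(1−α) = (-1.3862944)/(-0.5596158) = 2.4772253, and α = 2.4772253/3.4772253 ≈ 0.7124.

α ≈ 0.7124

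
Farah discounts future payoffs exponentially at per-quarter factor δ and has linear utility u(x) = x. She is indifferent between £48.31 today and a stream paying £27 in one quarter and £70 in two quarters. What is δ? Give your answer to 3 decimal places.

Present value of the stream is 27·δ + 70·δ². Indifference gives 27δ + 70δ² = 48.31.
That is, 70δ² + 27δ − 48.31 = 0, a quadratic in δ.
By the quadratic formula (taking the positive root), δ = (−27 + √14255.80) / 140 ≈ 0.660.

δ ≈ 0.660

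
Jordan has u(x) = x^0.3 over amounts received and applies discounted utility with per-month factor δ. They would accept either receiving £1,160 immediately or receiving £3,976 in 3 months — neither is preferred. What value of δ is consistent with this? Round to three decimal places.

δ ≈ 0.884

Indifference means u(1160) = δ^3 · u(3976), so δ^3 = u(1160)/u(3976).
With u(x) = x^0.3: δ^3 = 1160^0.3/3976^0.3 = (1160/3976)^0.3 = 0.69104.
So δ = 0.69104^(1/3) ≈ 0.884.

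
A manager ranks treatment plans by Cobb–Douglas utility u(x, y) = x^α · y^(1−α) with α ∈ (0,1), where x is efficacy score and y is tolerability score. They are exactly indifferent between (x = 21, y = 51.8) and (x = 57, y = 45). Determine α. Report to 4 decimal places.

Set the two utilities equal: 21^α·51.8^(1−α) = 57^α·45^(1−α).
Rearrange to (21/57)^α = (45/51.8)^(1−α) and take logs: α·-0.9985288 = (1−α)·-0.1407277.
So α/(1−α) = (-0.1407277)/(-0.9985288) = 0.1409350, and α = 0.1409350/1.1409350 ≈ 0.1235.

α ≈ 0.1235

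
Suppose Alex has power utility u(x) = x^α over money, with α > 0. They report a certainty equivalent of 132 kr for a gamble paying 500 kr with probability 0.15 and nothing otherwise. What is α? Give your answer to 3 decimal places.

The lottery's expected utility is 0.15·u(500) + 0.85·u(0) = 0.15·500^α (since u(0) = 0 for α > 0).
Setting u(132) equal to that: 132^α = 0.15·500^α ⇒ (132/500)^α = 0.15.
Taking logs: α·ln(132/500) = ln(0.15), so α = -1.897120 / -1.331806 ≈ 1.424.

α ≈ 1.424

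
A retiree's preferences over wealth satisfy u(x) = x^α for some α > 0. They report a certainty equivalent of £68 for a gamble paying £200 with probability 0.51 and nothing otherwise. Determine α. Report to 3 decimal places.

α ≈ 0.624

The lottery's expected utility is 0.51·u(200) + 0.49·u(0) = 0.51·200^α (since u(0) = 0 for α > 0).
Indifference: 68^α = 0.51·200^α, so (68/200)^α = 0.51.
Take logs: α = ln 0.51 / ln(68/200) ≈ 0.62416.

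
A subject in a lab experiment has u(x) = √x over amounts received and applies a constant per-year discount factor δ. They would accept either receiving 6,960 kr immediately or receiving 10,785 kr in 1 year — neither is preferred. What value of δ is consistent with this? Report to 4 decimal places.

Indifference means u(6960) = δ · u(10785), so δ = u(6960)/u(10785).
With u(x) = √x: δ = √6960/√10785 = √(6960/10785) = 0.80333.

δ ≈ 0.8033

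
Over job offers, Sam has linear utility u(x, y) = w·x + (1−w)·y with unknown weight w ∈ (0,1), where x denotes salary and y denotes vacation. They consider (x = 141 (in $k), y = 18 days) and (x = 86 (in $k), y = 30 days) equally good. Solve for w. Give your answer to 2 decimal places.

Equating utilities: w·141 + (1−w)·18 = w·86 + (1−w)·30.
Rearranging, 55·w − 12·(1−w) = 0.
The marginal rate of substitution is 12/55, so w = 12/(55+12) = 0.18.

w = 0.18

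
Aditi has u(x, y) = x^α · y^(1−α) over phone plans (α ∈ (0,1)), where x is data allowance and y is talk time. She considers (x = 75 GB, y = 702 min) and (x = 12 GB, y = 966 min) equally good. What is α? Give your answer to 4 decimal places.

α ≈ 0.1484

The Cobb–Douglas utilities coincide, so 75^α·702^(1−α) = 12^α·966^(1−α).
(75/12)^α = (966/702)^(1−α); take logs: α·ln(75/12) = (1−α)·ln(966/702), i.e. α·1.8325815 = (1−α)·0.3192304.
With A = 1.8325815 and B = 0.3192304: α·A = (1−α)·B, so α = B/(A+B) = 0.3192304/2.1518119 ≈ 0.1484.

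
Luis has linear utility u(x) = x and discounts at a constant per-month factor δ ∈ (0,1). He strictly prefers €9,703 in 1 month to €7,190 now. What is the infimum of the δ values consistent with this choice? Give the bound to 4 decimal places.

Comparing present values: 7190 < δ·9703.
So δ > 7190/9703 = 0.74101.

δ > 0.7410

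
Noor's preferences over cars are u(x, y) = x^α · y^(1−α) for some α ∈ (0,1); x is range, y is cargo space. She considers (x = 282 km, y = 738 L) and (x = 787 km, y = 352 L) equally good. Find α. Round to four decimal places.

The Cobb–Douglas utilities coincide, so 282^α·738^(1−α) = 787^α·352^(1−α).
(282/787)^α = (352/738)^(1−α); take logs: α·ln(282/787) = (1−α)·ln(352/738), i.e. α·-1.0263212 = (1−α)·-0.7403126.
With A = -1.0263212 and B = -0.7403126: α·A = (1−α)·B, so α = B/(A+B) = -0.7403126/-1.7666338 ≈ 0.4191.

α ≈ 0.4191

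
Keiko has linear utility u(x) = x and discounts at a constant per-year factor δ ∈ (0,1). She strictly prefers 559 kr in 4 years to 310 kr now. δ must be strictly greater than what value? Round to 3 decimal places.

δ > 0.863

Comparing present values: 310 < δ^4·559.
Hence δ^4 > 310/559 = 0.55456, and x ↦ x^(1/4) is increasing on (0,∞).
δ > (310/559)^(1/4) ≈ 0.863.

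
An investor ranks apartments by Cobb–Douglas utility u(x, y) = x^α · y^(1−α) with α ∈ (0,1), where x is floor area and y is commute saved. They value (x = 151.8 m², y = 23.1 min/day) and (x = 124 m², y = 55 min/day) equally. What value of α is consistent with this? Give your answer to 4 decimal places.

Indifference: 151.8^α · 23.1^(1−α) = 124^α · 55^(1−α).
Rearrange to (151.8/124)^α = (55/23.1)^(1−α) and take logs: α·0.2022823 = (1−α)·0.8675006.
Thus α·(1.0697829) = 0.8675006, so α = 0.8675006/1.0697829 ≈ 0.8109.

α ≈ 0.8109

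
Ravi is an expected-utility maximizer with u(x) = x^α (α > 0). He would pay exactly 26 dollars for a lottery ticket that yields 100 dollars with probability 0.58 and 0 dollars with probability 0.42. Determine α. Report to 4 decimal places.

α ≈ 0.4044

Since u(0) = 0, the lottery's EU is 0.58·100^α.
Equating: 26^α = 0.58·100^α, i.e. 0.2600^α = 0.58.
Take logs: α = ln 0.58 / ln(26/100) ≈ 0.404378.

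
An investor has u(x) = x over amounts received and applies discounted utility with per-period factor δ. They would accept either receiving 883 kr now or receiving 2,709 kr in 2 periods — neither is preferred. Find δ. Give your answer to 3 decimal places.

δ ≈ 0.571

Equating discounted utilities: u(883) = δ^2·u(2709) ⇒ δ^2 = u(883)/u(2709).
With u(x) = x: δ^2 = 883/2709 = 0.32595.
Hence δ = (0.32595)^(1/2) = 0.57092.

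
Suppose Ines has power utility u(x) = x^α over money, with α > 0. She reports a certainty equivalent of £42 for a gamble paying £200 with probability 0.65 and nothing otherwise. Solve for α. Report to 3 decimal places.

α ≈ 0.276

Since u(0) = 0, the lottery's EU is 0.65·200^α.
Equating: 42^α = 0.65·200^α, i.e. 0.2100^α = 0.65.
Take logs: α = ln 0.65 / ln(42/200) ≈ 0.27603.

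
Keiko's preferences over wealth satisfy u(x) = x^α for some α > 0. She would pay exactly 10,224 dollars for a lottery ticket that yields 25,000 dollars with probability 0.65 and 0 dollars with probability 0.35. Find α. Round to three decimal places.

α ≈ 0.482

The lottery's expected utility is 0.65·u(25000) + 0.35·u(0) = 0.65·25000^α (since u(0) = 0 for α > 0).
Equating: 10224^α = 0.65·25000^α, i.e. 0.4090^α = 0.65.
Take logs: α = ln 0.65 / ln(10224/25000) ≈ 0.48179.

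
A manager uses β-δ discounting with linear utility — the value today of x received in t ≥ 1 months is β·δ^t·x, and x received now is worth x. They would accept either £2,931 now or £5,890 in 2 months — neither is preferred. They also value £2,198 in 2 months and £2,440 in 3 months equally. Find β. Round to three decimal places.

The second indifference involves only future payoffs, so β cancels: β·δ^2·2198 = β·δ^3·2440, giving δ = 2198/2440 = 0.90082.
Substituting δ into 2931 = β·δ^2·5890: β = 2931/(4779.594) ≈ 0.613.

β ≈ 0.613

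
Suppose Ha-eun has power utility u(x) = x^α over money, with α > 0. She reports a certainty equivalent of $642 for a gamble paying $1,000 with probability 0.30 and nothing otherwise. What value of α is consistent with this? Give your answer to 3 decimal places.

Since u(0) = 0, the lottery's EU is 0.30·1000^α.
Setting u(642) equal to that: 642^α = 0.30·1000^α ⇒ (642/1000)^α = 0.30.
Take logs: α = ln 0.30 / ln(642/1000) ≈ 2.71675.

α ≈ 2.717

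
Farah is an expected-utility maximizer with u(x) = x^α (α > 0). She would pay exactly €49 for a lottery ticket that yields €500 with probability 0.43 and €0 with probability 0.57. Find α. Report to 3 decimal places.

The lottery's expected utility is 0.43·u(500) + 0.57·u(0) = 0.43·500^α (since u(0) = 0 for α > 0).
Indifference: 49^α = 0.43·500^α, so (49/500)^α = 0.43.
α = ln(0.43) / ln(49/500) = -0.843970/-2.322788 ≈ 0.363.

α ≈ 0.363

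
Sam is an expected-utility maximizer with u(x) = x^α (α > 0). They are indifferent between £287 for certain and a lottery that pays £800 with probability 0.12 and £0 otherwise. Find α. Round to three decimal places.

Since u(0) = 0, the lottery's EU is 0.12·800^α.
Indifference: 287^α = 0.12·800^α, so (287/800)^α = 0.12.
α = ln(0.12) / ln(287/800) = -2.120264/-1.025130 ≈ 2.068.

α ≈ 2.068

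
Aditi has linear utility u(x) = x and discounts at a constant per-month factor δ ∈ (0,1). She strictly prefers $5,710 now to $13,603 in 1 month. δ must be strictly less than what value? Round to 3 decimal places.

Comparing present values: 5710 > δ·13603.
Dividing through by 13603 gives δ < 0.41976.

δ < 0.420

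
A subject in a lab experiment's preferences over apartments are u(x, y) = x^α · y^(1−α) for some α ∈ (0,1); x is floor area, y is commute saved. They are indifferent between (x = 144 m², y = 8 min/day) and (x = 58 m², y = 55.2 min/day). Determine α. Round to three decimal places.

α ≈ 0.680

Indifference: 144^α · 8^(1−α) = 58^α · 55.2^(1−α).
Taking logs: α·ln 144 + (1−α)·ln 8 = α·ln 58 + (1−α)·ln 55.2, i.e. α·0.909370 = (1−α)·1.931521.
So α/(1−α) = (1.931521)/(0.909370) = 2.124021, and α = 2.124021/3.124021 ≈ 0.680.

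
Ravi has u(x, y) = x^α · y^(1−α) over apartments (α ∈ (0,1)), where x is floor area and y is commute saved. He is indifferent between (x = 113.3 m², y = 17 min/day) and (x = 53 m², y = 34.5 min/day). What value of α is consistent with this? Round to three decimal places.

α ≈ 0.482

The Cobb–Douglas utilities coincide, so 113.3^α·17^(1−α) = 53^α·34.5^(1−α).
Rearrange to (113.3/53)^α = (34.5/17)^(1−α) and take logs: α·0.759747 = (1−α)·0.707746.
Thus α·(1.467493) = 0.707746, so α = 0.707746/1.467493 ≈ 0.482.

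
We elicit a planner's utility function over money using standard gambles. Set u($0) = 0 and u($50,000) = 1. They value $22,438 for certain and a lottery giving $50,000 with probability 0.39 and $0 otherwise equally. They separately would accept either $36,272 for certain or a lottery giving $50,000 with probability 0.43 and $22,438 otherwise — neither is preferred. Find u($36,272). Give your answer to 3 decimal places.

From the first indifference, u($22,438) = 0.39·u($50,000) + 0.61·u($0) = 0.39·1 + 0.61·0 = 0.39.
The second indifference gives u($36,272) = 0.43·u($50,000) + 0.57·u($22,438) = 0.43·1.00 + 0.57·0.39 = 0.6523.

0.652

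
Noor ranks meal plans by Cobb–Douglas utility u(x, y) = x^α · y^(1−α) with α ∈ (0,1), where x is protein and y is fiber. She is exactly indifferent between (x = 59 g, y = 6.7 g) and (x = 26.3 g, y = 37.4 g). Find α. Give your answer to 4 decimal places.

Set the two utilities equal: 59^α·6.7^(1−α) = 26.3^α·37.4^(1−α).
Taking logs: α·ln 59 + (1−α)·ln 6.7 = α·ln 26.3 + (1−α)·ln 37.4, i.e. α·0.8079685 = (1−α)·1.7195632.
Thus α·(2.5275317) = 1.7195632, so α = 1.7195632/2.5275317 ≈ 0.6803.

α ≈ 0.6803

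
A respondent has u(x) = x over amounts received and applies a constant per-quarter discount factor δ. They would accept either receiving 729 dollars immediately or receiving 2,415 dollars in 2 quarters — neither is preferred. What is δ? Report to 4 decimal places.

Indifference means u(729) = δ^2 · u(2415), so δ^2 = u(729)/u(2415).
With u(x) = x: δ^2 = 729/2415 = 0.30186.
Hence δ = (0.30186)^(1/2) = 0.549421.

δ ≈ 0.5494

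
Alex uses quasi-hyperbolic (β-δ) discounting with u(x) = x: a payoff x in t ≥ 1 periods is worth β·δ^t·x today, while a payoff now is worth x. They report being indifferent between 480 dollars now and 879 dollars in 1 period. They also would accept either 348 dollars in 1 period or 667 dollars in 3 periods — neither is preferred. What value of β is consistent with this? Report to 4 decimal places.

The second indifference involves only future payoffs, so β cancels: β·δ^1·348 = β·δ^3·667, giving δ^2 = 348/667 = 0.52174, so δ = 0.72232.
Now use the now-vs-future pair: 480 = β·δ·879 gives β = 480/(0.72232·879) ≈ 0.7560.

β ≈ 0.7560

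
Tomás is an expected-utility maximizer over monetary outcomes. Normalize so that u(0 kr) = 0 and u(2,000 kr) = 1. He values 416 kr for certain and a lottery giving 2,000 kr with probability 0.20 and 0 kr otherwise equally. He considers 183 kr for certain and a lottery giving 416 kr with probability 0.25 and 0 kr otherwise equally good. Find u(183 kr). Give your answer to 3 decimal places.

0.050

From the first indifference, u(416 kr) = 0.20·u(2,000 kr) + 0.80·u(0 kr) = 0.20·1 + 0.80·0 = 0.20.
Then u(183 kr) = 0.25·u(416 kr) + 0.75·u(0 kr) = 0.25·0.20 + 0.75·0.00 = 0.0500.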